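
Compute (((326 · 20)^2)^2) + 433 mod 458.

326 · 20 = 6520 ≡ 108 (mod 458)
(108)^2 ≡ 214 (mod 458)
(214)^2 ≡ 454 (mod 458)
454 + 433 = 887 ≡ 429 (mod 458)

429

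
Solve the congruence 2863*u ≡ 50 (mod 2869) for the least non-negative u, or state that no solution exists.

948

gcd(2863, 2869) = 1, so a unique solution mod 2869 exists.
2863⁻¹ ≡ 478 (mod 2869).
u ≡ 478*50 ≡ 948 (mod 2869).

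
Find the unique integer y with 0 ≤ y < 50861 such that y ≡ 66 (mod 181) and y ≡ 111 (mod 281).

181⁻¹ mod 281: 181*59 ≡ 1 (mod 281), so 181⁻¹ ≡ 59.
y = 66 + 181*((111 − 66)*59 mod 281) = 66 + 181*126 = 22872.

22872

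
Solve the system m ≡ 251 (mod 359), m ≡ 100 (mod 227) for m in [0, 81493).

32561

359⁻¹ mod 227: 359×43 ≡ 1 (mod 227), so 359⁻¹ ≡ 43.
m = 251 + 359×((100 − 251)×43 mod 227) = 251 + 359×90 = 32561.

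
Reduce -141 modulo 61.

-141 = -3*61 + 42, so -141 ≡ 42 (mod 61).

42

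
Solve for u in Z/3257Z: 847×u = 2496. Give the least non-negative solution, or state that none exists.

3010

gcd(847, 3257) = 1, so a unique solution mod 3257 exists.
847⁻¹ ≡ 1815 (mod 3257).
u ≡ 1815×2496 ≡ 3010 (mod 3257).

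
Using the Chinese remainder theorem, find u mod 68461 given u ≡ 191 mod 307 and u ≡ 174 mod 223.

9094

307⁻¹ mod 223: 307*77 ≡ 1 (mod 223), so 307⁻¹ ≡ 77.
u = 191 + 307*((174 − 191)*77 mod 223) = 191 + 307*29 = 9094.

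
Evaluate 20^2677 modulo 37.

2677 in binary is 101001110101, i.e. 2677 = 2048 + 512 + 64 + 32 + 16 + 4 + 1.
20^1 ≡ 20 (mod 37)
20^2 ≡ 20^2 = 400 ≡ 30 (mod 37)
20^4 ≡ 30^2 = 900 ≡ 12 (mod 37)
20^8 ≡ 12^2 = 144 ≡ 33 (mod 37)
20^16 ≡ 33^2 = 1089 ≡ 16 (mod 37)
20^32 ≡ 16^2 = 256 ≡ 34 (mod 37)
20^64 ≡ 34^2 = 1156 ≡ 9 (mod 37)
20^128 ≡ 9^2 = 81 ≡ 7 (mod 37)
20^256 ≡ 7^2 = 49 ≡ 12 (mod 37)
20^512 ≡ 12^2 = 144 ≡ 33 (mod 37)
20^1024 ≡ 33^2 = 1089 ≡ 16 (mod 37)
20^2048 ≡ 16^2 = 256 ≡ 34 (mod 37)
20^2677 = 20^2048 * 20^512 * 20^64 * 20^32 * 20^16 * 20^4 * 20^1 ≡ 34 * 33 * 9 * 34 * 16 * 12 * 20 (mod 37).
Accumulate the product:
34 * 33 = 1122 ≡ 12
12 * 9 = 108 ≡ 34
34 * 34 = 1156 ≡ 9
9 * 16 = 144 ≡ 33
33 * 12 = 396 ≡ 26
26 * 20 = 520 ≡ 2

2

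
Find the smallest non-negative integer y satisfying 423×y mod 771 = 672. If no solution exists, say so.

131

gcd(423, 771) = 3, and 3 | 672, so solutions exist.
Divide through by 3: 141×y = 224 (mod 257).
141⁻¹ ≡ 144 (mod 257).
y ≡ 144×224 ≡ 131 (mod 257).
The smallest non-negative solution is y = 131.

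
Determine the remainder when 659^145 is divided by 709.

145 in binary is 10010001, i.e. 145 = 128 + 16 + 1.
659^1 ≡ 659 (mod 709)
659^2 ≡ 659^2 = 434281 ≡ 373 (mod 709)
659^4 ≡ 373^2 = 139129 ≡ 165 (mod 709)
659^8 ≡ 165^2 = 27225 ≡ 283 (mod 709)
659^16 ≡ 283^2 = 80089 ≡ 681 (mod 709)
659^32 ≡ 681^2 = 463761 ≡ 75 (mod 709)
659^64 ≡ 75^2 = 5625 ≡ 662 (mod 709)
659^128 ≡ 662^2 = 438244 ≡ 82 (mod 709)
659^145 = 659^128 × 659^16 × 659^1 ≡ 82 × 681 × 659 (mod 709).
Accumulate the product:
82 × 681 = 55842 ≡ 540
540 × 659 = 355860 ≡ 651

651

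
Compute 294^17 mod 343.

Using repeated squaring:
17 in binary is 10001, i.e. 17 = 16 + 1.
294^1 ≡ 294 (mod 343)
294^2 ≡ 294^2 = 86436 ≡ 0 (mod 343)
294^4 ≡ 0^2 = 0 (mod 343)
294^8 ≡ 0^2 = 0 (mod 343)
294^16 ≡ 0^2 = 0 (mod 343)
294^17 = 294^16 × 294^1 ≡ 0 × 294 (mod 343).
0 × 294 = 0 ≡ 0 (mod 343).

0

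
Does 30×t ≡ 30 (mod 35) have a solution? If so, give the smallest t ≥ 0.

gcd(30, 35) = 5, and 5 | 30, so solutions exist.
Divide through by 5: 6×t mod 7 = 6.
6⁻¹ ≡ 6 (mod 7).
t ≡ 6×6 ≡ 1 (mod 7).
The smallest non-negative solution is t = 1.

1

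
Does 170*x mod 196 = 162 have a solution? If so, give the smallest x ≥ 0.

39

gcd(170, 196) = 2, and 2 | 162, so solutions exist.
Divide through by 2: 85*x ≡ 81 (mod 98).
85⁻¹ ≡ 15 (mod 98).
x ≡ 15*81 ≡ 39 (mod 98).
The smallest non-negative solution is x = 39.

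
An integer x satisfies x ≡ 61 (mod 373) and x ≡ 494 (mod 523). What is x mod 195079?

373⁻¹ mod 523: 373·129 ≡ 1 (mod 523), so 373⁻¹ ≡ 129.
x = 61 + 373·((494 − 61)·129 mod 523) = 61 + 373·419 = 156348.

156348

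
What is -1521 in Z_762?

-1521 = -2×762 + 3, so -1521 ≡ 3 (mod 762).

3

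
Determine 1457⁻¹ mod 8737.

Run the extended Euclidean algorithm:
8737 = 5*1457 + 1452
1457 = 1*1452 + 5
1452 = 290*5 + 2
5 = 2*2 + 1
2 = 2*1 + 0
gcd(1457, 8737) = 1, so the inverse exists.
Back-substitute for 1:
1 = 1*5 − 2*2
  = −2*1452 + 581*5
  = 581*1457 − 583*1452
  = −583*8737 + 3496*1457
So 1457⁻¹ ≡ 3496 (mod 8737).

3496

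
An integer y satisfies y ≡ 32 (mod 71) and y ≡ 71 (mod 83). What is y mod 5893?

4221

71⁻¹ mod 83: 71·76 ≡ 1 (mod 83), so 71⁻¹ ≡ 76.
y = 32 + 71·((71 − 32)·76 mod 83) = 32 + 71·59 = 4221.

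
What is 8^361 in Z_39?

361 in binary is 101101001, i.e. 361 = 256 + 64 + 32 + 8 + 1.
8^1 ≡ 8 (mod 39)
8^2 ≡ 8^2 = 64 ≡ 25 (mod 39)
8^4 ≡ 25^2 = 625 ≡ 1 (mod 39)
8^8 ≡ 1^2 = 1 (mod 39)
8^16 ≡ 1^2 = 1 (mod 39)
8^32 ≡ 1^2 = 1 (mod 39)
8^64 ≡ 1^2 = 1 (mod 39)
8^128 ≡ 1^2 = 1 (mod 39)
8^256 ≡ 1^2 = 1 (mod 39)
8^361 = 8^256 × 8^64 × 8^32 × 8^8 × 8^1 ≡ 1 × 1 × 1 × 1 × 8 (mod 39).
Accumulate the product:
1 × 1 = 1
1 × 1 = 1
1 × 1 = 1
1 × 8 = 8

8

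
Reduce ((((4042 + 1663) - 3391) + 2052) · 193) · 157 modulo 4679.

4042 + 1663 = 5705 ≡ 1026 (mod 4679)
1026 - 3391 = -2365 ≡ 2314 (mod 4679)
2314 + 2052 = 4366
4366 · 193 = 842638 ≡ 418 (mod 4679)
418 · 157 = 65626 ≡ 120 (mod 4679)

120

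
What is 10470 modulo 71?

10470 = 147*71 + 33, so 10470 ≡ 33 (mod 71).

33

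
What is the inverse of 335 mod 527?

Apply the Euclidean algorithm and back-substitute:
527 = 1·335 + 192
335 = 1·192 + 143
192 = 1·143 + 49
143 = 2·49 + 45
49 = 1·45 + 4
45 = 11·4 + 1
4 = 4·1 + 0
gcd(335, 527) = 1, so the inverse exists.
Back-substitute for 1:
1 = 1·45 − 11·4
  = −11·49 + 12·45
  = 12·143 − 35·49
  = −35·192 + 47·143
  = 47·335 − 82·192
  = −82·527 + 129·335
So 335⁻¹ ≡ 129 (mod 527).

129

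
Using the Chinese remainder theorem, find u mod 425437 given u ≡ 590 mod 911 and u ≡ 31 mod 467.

911⁻¹ mod 467: 911×203 ≡ 1 (mod 467), so 911⁻¹ ≡ 203.
u = 590 + 911×((31 − 590)×203 mod 467) = 590 + 911×4 = 4234.

4234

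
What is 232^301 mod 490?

Compute successive squares:
301 in binary is 100101101, i.e. 301 = 256 + 32 + 8 + 4 + 1.
232^1 ≡ 232 (mod 490)
232^2 ≡ 232^2 = 53824 ≡ 414 (mod 490)
232^4 ≡ 414^2 = 171396 ≡ 386 (mod 490)
232^8 ≡ 386^2 = 148996 ≡ 36 (mod 490)
232^16 ≡ 36^2 = 1296 ≡ 316 (mod 490)
232^32 ≡ 316^2 = 99856 ≡ 386 (mod 490)
232^64 ≡ 386^2 = 148996 ≡ 36 (mod 490)
232^128 ≡ 36^2 = 1296 ≡ 316 (mod 490)
232^256 ≡ 316^2 = 99856 ≡ 386 (mod 490)
232^301 = 232^256 × 232^32 × 232^8 × 232^4 × 232^1 ≡ 386 × 386 × 36 × 386 × 232 (mod 490).
Accumulate the product:
386 × 386 = 148996 ≡ 36
36 × 36 = 1296 ≡ 316
316 × 386 = 121976 ≡ 456
456 × 232 = 105792 ≡ 442

442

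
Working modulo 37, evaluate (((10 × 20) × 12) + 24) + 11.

30

10 × 20 = 200 ≡ 15 (mod 37)
15 × 12 = 180 ≡ 32 (mod 37)
32 + 24 = 56 ≡ 19 (mod 37)
19 + 11 = 30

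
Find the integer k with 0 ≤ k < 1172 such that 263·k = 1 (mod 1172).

Run the extended Euclidean algorithm:
1172 = 4×263 + 120
263 = 2×120 + 23
120 = 5×23 + 5
23 = 4×5 + 3
5 = 1×3 + 2
3 = 1×2 + 1
2 = 2×1 + 0
gcd(263, 1172) = 1, so the inverse exists.
Bézout: 1 = −103×1172 + 459×263.
So 263⁻¹ ≡ 459 (mod 1172).

459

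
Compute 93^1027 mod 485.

282

By square-and-multiply:
1027 in binary is 10000000011, i.e. 1027 = 1024 + 2 + 1.
93^1 ≡ 93 (mod 485)
93^2 ≡ 93^2 = 8649 ≡ 404 (mod 485)
93^4 ≡ 404^2 = 163216 ≡ 256 (mod 485)
93^8 ≡ 256^2 = 65536 ≡ 61 (mod 485)
93^16 ≡ 61^2 = 3721 ≡ 326 (mod 485)
93^32 ≡ 326^2 = 106276 ≡ 61 (mod 485)
93^64 ≡ 61^2 = 3721 ≡ 326 (mod 485)
93^128 ≡ 326^2 = 106276 ≡ 61 (mod 485)
93^256 ≡ 61^2 = 3721 ≡ 326 (mod 485)
93^512 ≡ 326^2 = 106276 ≡ 61 (mod 485)
93^1024 ≡ 61^2 = 3721 ≡ 326 (mod 485)
93^1027 = 93^1024 × 93^2 × 93^1 ≡ 326 × 404 × 93 (mod 485).
Accumulate the product:
326 × 404 = 131704 ≡ 269
269 × 93 = 25017 ≡ 282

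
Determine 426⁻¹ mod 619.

356

619 = 1·426 + 193
426 = 2·193 + 40
193 = 4·40 + 33
40 = 1·33 + 7
33 = 4·7 + 5
7 = 1·5 + 2
5 = 2·2 + 1
2 = 2·1 + 0
gcd(426, 619) = 1, so the inverse exists.
Bézout: 1 = 181·619 − 263·426.
So 426⁻¹ ≡ −263 ≡ 356 (mod 619).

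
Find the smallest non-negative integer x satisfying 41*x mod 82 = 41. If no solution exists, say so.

1

gcd(41, 82) = 41, and 41 | 41, so solutions exist.
Divide through by 41: 1*x ≡ 1 (mod 2).
1⁻¹ ≡ 1 (mod 2).
x ≡ 1*1 ≡ 1 (mod 2).
The smallest non-negative solution is x = 1.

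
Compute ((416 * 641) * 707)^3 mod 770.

658

416 * 641 = 266656 ≡ 236 (mod 770)
236 * 707 = 166852 ≡ 532 (mod 770)
(532)^3 ≡ 658 (mod 770)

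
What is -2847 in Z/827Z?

-2847 = -4×827 + 461, so -2847 ≡ 461 (mod 827).

461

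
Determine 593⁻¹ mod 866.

387

Apply the Euclidean algorithm and back-substitute:
866 = 1×593 + 273
593 = 2×273 + 47
273 = 5×47 + 38
47 = 1×38 + 9
38 = 4×9 + 2
9 = 4×2 + 1
2 = 2×1 + 0
gcd(593, 866) = 1, so the inverse exists.
Back-substitute for 1:
1 = 1×9 − 4×2
  = −4×38 + 17×9
  = 17×47 − 21×38
  = −21×273 + 122×47
  = 122×593 − 265×273
  = −265×866 + 387×593
So 593⁻¹ ≡ 387 (mod 866).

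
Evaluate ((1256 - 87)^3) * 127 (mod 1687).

1256 - 87 = 1169
(1169)^3 ≡ 98 (mod 1687)
98 * 127 = 12446 ≡ 637 (mod 1687)

637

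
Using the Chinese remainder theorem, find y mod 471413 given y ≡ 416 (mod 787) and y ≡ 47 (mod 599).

787⁻¹ mod 599: 787×462 ≡ 1 (mod 599), so 787⁻¹ ≡ 462.
y = 416 + 787×((47 − 416)×462 mod 599) = 416 + 787×237 = 186935.
Check: 186935 mod 787 = 416, 186935 mod 599 = 47. ✓

186935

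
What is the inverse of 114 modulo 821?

785

By the extended Euclidean algorithm:
821 = 7*114 + 23
114 = 4*23 + 22
23 = 1*22 + 1
22 = 22*1 + 0
gcd(114, 821) = 1, so the inverse exists.
Back-substitute for 1:
1 = 1*23 − 1*22
  = −1*114 + 5*23
  = 5*821 − 36*114
So 114⁻¹ ≡ −36 ≡ 785 (mod 821).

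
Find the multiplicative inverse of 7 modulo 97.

14

97 = 13*7 + 6
7 = 1*6 + 1
6 = 6*1 + 0
gcd(7, 97) = 1, so the inverse exists.
Bézout: 1 = −1*97 + 14*7.
So 7⁻¹ ≡ 14 (mod 97).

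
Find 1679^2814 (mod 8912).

241

Compute successive squares:
1679^1 ≡ 1679 (mod 8912)
1679^2 ≡ 1679^2 = 2819041 ≡ 2849 (mod 8912)
1679^4 ≡ 2849^2 = 8116801 ≡ 6881 (mod 8912)
1679^8 ≡ 6881^2 = 47348161 ≡ 7617 (mod 8912)
1679^16 ≡ 7617^2 = 58018689 ≡ 1569 (mod 8912)
1679^32 ≡ 1569^2 = 2461761 ≡ 2049 (mod 8912)
1679^64 ≡ 2049^2 = 4198401 ≡ 849 (mod 8912)
1679^128 ≡ 849^2 = 720801 ≡ 7841 (mod 8912)
1679^256 ≡ 7841^2 = 61481281 ≡ 6305 (mod 8912)
1679^512 ≡ 6305^2 = 39753025 ≡ 5505 (mod 8912)
1679^1024 ≡ 5505^2 = 30305025 ≡ 4225 (mod 8912)
1679^2048 ≡ 4225^2 = 17850625 ≡ 8801 (mod 8912)
1679^2814 = 1679^2048 * 1679^512 * 1679^128 * 1679^64 * 1679^32 * 1679^16 * 1679^8 * 1679^4 * 1679^2 ≡ 8801 * 5505 * 7841 * 849 * 2049 * 1569 * 7617 * 6881 * 2849 (mod 8912).
Accumulate the product:
8801 * 5505 = 48449505 ≡ 3873
3873 * 7841 = 30368193 ≡ 5009
5009 * 849 = 4252641 ≡ 1617
1617 * 2049 = 3313233 ≡ 6881
6881 * 1569 = 10796289 ≡ 3857
3857 * 7617 = 29378769 ≡ 4817
4817 * 6881 = 33145777 ≡ 2049
2049 * 2849 = 5837601 ≡ 241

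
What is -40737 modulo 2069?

-40737 = -20*2069 + 643, so -40737 ≡ 643 (mod 2069).

643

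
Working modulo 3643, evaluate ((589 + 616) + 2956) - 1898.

589 + 616 = 1205
1205 + 2956 = 4161 ≡ 518 (mod 3643)
518 - 1898 = -1380 ≡ 2263 (mod 3643)

2263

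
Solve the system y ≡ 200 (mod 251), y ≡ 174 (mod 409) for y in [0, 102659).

251⁻¹ mod 409: 251×44 ≡ 1 (mod 409), so 251⁻¹ ≡ 44.
y = 200 + 251×((174 − 200)×44 mod 409) = 200 + 251×83 = 21033.

21033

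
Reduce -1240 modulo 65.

-1240 = -20*65 + 60, so -1240 ≡ 60 (mod 65).

60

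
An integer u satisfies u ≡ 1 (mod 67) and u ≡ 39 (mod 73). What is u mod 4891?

67⁻¹ mod 73: 67·12 ≡ 1 (mod 73), so 67⁻¹ ≡ 12.
u = 1 + 67·((39 − 1)·12 mod 73) = 1 + 67·18 = 1207.

1207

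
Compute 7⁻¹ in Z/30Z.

By the extended Euclidean algorithm:
30 = 4·7 + 2
7 = 3·2 + 1
2 = 2·1 + 0
gcd(7, 30) = 1, so the inverse exists.
Bézout: 1 = −3·30 + 13·7.
So 7⁻¹ ≡ 13 (mod 30).

13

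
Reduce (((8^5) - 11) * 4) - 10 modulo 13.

(8)^5 ≡ 8 (mod 13)
8 - 11 = -3 ≡ 10 (mod 13)
10 * 4 = 40 ≡ 1 (mod 13)
1 - 10 = -9 ≡ 4 (mod 13)

4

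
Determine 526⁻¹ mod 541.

541 = 1×526 + 15
526 = 35×15 + 1
15 = 15×1 + 0
gcd(526, 541) = 1, so the inverse exists.
Back-substitute for 1:
1 = 1×526 − 35×15
  = −35×541 + 36×526
So 526⁻¹ ≡ 36 (mod 541).

36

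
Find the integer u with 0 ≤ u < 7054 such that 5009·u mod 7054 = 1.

3101

Run the extended Euclidean algorithm:
7054 = 1·5009 + 2045
5009 = 2·2045 + 919
2045 = 2·919 + 207
919 = 4·207 + 91
207 = 2·91 + 25
91 = 3·25 + 16
25 = 1·16 + 9
16 = 1·9 + 7
9 = 1·7 + 2
7 = 3·2 + 1
2 = 2·1 + 0
gcd(5009, 7054) = 1, so the inverse exists.
Back-substitute for 1:
1 = 1·7 − 3·2
  = −3·9 + 4·7
  = 4·16 − 7·9
  = −7·25 + 11·16
  = 11·91 − 40·25
  = −40·207 + 91·91
  = 91·919 − 404·207
  = −404·2045 + 899·919
  = 899·5009 − 2202·2045
  = −2202·7054 + 3101·5009
So 5009⁻¹ ≡ 3101 (mod 7054).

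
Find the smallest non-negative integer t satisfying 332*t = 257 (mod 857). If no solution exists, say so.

246

gcd(332, 857) = 1, so a unique solution mod 857 exists.
332⁻¹ ≡ 111 (mod 857).
t ≡ 111*257 ≡ 246 (mod 857).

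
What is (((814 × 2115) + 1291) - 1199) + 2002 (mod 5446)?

814 × 2115 = 1721610 ≡ 674 (mod 5446)
674 + 1291 = 1965
1965 - 1199 = 766
766 + 2002 = 2768

2768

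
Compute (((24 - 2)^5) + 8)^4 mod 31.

24 - 2 = 22
(22)^5 ≡ 6 (mod 31)
6 + 8 = 14
(14)^4 ≡ 7 (mod 31)

7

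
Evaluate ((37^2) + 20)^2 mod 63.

9

(37)^2 ≡ 46 (mod 63)
46 + 20 = 66 ≡ 3 (mod 63)
(3)^2 ≡ 9 (mod 63)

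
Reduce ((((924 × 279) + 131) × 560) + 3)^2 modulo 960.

924 × 279 = 257796 ≡ 516 (mod 960)
516 + 131 = 647
647 × 560 = 362320 ≡ 400 (mod 960)
400 + 3 = 403
(403)^2 ≡ 169 (mod 960)

169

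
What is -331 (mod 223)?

-331 = -2·223 + 115, so -331 ≡ 115 (mod 223).

115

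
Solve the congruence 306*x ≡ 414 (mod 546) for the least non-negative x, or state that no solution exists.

87

gcd(306, 546) = 6, and 6 | 414, so solutions exist.
Divide through by 6: 51*x = 69 (mod 91).
51⁻¹ ≡ 25 (mod 91).
x ≡ 25*69 ≡ 87 (mod 91).
The smallest non-negative solution is x = 87.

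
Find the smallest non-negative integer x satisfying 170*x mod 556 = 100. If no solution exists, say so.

66

gcd(170, 556) = 2, and 2 | 100, so solutions exist.
Divide through by 2: 85*x ≡ 50 mod 278.
85⁻¹ ≡ 157 (mod 278).
x ≡ 157*50 ≡ 66 (mod 278).
The smallest non-negative solution is x = 66.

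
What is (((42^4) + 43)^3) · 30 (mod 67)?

(42)^4 ≡ 15 (mod 67)
15 + 43 = 58
(58)^3 ≡ 8 (mod 67)
8 · 30 = 240 ≡ 39 (mod 67)

39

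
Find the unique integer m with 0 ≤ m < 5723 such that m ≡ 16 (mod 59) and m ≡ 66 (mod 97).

842

59⁻¹ mod 97: 59×74 ≡ 1 (mod 97), so 59⁻¹ ≡ 74.
m = 16 + 59×((66 − 16)×74 mod 97) = 16 + 59×14 = 842.
Check: 842 mod 59 = 16, 842 mod 97 = 66. ✓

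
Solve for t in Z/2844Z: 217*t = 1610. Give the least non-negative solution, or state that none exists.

gcd(217, 2844) = 1, so a unique solution mod 2844 exists.
217⁻¹ ≡ 865 (mod 2844).
t ≡ 865*1610 ≡ 1934 (mod 2844).

1934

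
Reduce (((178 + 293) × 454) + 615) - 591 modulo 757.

178 + 293 = 471
471 × 454 = 213834 ≡ 360 (mod 757)
360 + 615 = 975 ≡ 218 (mod 757)
218 - 591 = -373 ≡ 384 (mod 757)

384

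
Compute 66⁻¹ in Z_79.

79 = 1*66 + 13
66 = 5*13 + 1
13 = 13*1 + 0
gcd(66, 79) = 1, so the inverse exists.
Bézout: 1 = −5*79 + 6*66.
So 66⁻¹ ≡ 6 (mod 79).

6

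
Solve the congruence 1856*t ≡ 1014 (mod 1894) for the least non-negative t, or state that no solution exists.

gcd(1856, 1894) = 2, and 2 | 1014, so solutions exist.
Divide through by 2: 928*t = 507 (mod 947).
928⁻¹ ≡ 299 (mod 947).
t ≡ 299*507 ≡ 73 (mod 947).
The smallest non-negative solution is t = 73.

73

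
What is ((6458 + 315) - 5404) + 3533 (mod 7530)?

4902

6458 + 315 = 6773
6773 - 5404 = 1369
1369 + 3533 = 4902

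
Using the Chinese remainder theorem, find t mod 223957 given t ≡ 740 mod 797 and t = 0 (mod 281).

188832

797⁻¹ mod 281: 797×226 ≡ 1 (mod 281), so 797⁻¹ ≡ 226.
t = 740 + 797×((0 − 740)×226 mod 281) = 740 + 797×236 = 188832.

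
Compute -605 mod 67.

-605 = -10*67 + 65, so -605 ≡ 65 (mod 67).

65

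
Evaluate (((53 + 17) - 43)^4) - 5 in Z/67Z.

59

53 + 17 = 70 ≡ 3 (mod 67)
3 - 43 = -40 ≡ 27 (mod 67)
(27)^4 ≡ 64 (mod 67)
64 - 5 = 59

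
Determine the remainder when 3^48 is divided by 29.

Compute successive squares:
48 in binary is 110000, i.e. 48 = 32 + 16.
3^1 ≡ 3 (mod 29)
3^2 ≡ 3^2 = 9 (mod 29)
3^4 ≡ 9^2 = 81 ≡ 23 (mod 29)
3^8 ≡ 23^2 = 529 ≡ 7 (mod 29)
3^16 ≡ 7^2 = 49 ≡ 20 (mod 29)
3^32 ≡ 20^2 = 400 ≡ 23 (mod 29)
3^48 = 3^32 · 3^16 ≡ 23 · 20 (mod 29).
23 · 20 = 460 ≡ 25 (mod 29).

25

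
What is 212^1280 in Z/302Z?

2

Compute successive squares:
1280 in binary is 10100000000, i.e. 1280 = 1024 + 256.
212^1 ≡ 212 (mod 302)
212^2 ≡ 212^2 = 44944 ≡ 248 (mod 302)
212^4 ≡ 248^2 = 61504 ≡ 198 (mod 302)
212^8 ≡ 198^2 = 39204 ≡ 246 (mod 302)
212^16 ≡ 246^2 = 60516 ≡ 116 (mod 302)
212^32 ≡ 116^2 = 13456 ≡ 168 (mod 302)
212^64 ≡ 168^2 = 28224 ≡ 138 (mod 302)
212^128 ≡ 138^2 = 19044 ≡ 18 (mod 302)
212^256 ≡ 18^2 = 324 ≡ 22 (mod 302)
212^512 ≡ 22^2 = 484 ≡ 182 (mod 302)
212^1024 ≡ 182^2 = 33124 ≡ 206 (mod 302)
212^1280 = 212^1024 · 212^256 ≡ 206 · 22 (mod 302).
206 · 22 = 4532 ≡ 2 (mod 302).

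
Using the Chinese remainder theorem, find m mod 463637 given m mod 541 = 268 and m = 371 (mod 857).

541⁻¹ mod 857: 541·339 ≡ 1 (mod 857), so 541⁻¹ ≡ 339.
m = 268 + 541·((371 − 268)·339 mod 857) = 268 + 541·637 = 344885.
Check: 344885 mod 541 = 268, 344885 mod 857 = 371. ✓

344885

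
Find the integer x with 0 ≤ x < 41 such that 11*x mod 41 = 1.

By the extended Euclidean algorithm:
41 = 3*11 + 8
11 = 1*8 + 3
8 = 2*3 + 2
3 = 1*2 + 1
2 = 2*1 + 0
gcd(11, 41) = 1, so the inverse exists.
Bézout: 1 = −4*41 + 15*11.
So 11⁻¹ ≡ 15 (mod 41).

15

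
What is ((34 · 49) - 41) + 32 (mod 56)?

34 · 49 = 1666 ≡ 42 (mod 56)
42 - 41 = 1
1 + 32 = 33

33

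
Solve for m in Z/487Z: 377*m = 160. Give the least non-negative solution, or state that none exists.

397

gcd(377, 487) = 1, so a unique solution mod 487 exists.
377⁻¹ ≡ 456 (mod 487).
m ≡ 456*160 ≡ 397 (mod 487).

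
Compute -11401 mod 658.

-11401 = -18×658 + 443, so -11401 ≡ 443 (mod 658).

443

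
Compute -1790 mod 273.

121

-1790 = -7×273 + 121, so -1790 ≡ 121 (mod 273).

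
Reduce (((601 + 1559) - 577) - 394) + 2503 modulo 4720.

3692

601 + 1559 = 2160
2160 - 577 = 1583
1583 - 394 = 1189
1189 + 2503 = 3692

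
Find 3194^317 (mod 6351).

5726

Compute successive squares:
317 in binary is 100111101, i.e. 317 = 256 + 32 + 16 + 8 + 4 + 1.
3194^1 ≡ 3194 (mod 6351)
3194^2 ≡ 3194^2 = 10201636 ≡ 1930 (mod 6351)
3194^4 ≡ 1930^2 = 3724900 ≡ 3214 (mod 6351)
3194^8 ≡ 3214^2 = 10329796 ≡ 3070 (mod 6351)
3194^16 ≡ 3070^2 = 9424900 ≡ 16 (mod 6351)
3194^32 ≡ 16^2 = 256 (mod 6351)
3194^64 ≡ 256^2 = 65536 ≡ 2026 (mod 6351)
3194^128 ≡ 2026^2 = 4104676 ≡ 1930 (mod 6351)
3194^256 ≡ 1930^2 = 3724900 ≡ 3214 (mod 6351)
3194^317 = 3194^256 × 3194^32 × 3194^16 × 3194^8 × 3194^4 × 3194^1 ≡ 3214 × 256 × 16 × 3070 × 3214 × 3194 (mod 6351).
Accumulate the product:
3214 × 256 = 822784 ≡ 3505
3505 × 16 = 56080 ≡ 5272
5272 × 3070 = 16185040 ≡ 2692
2692 × 3214 = 8652088 ≡ 2026
2026 × 3194 = 6471044 ≡ 5726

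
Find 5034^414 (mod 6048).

4320

414 in binary is 110011110, i.e. 414 = 256 + 128 + 16 + 8 + 4 + 2.
5034^1 ≡ 5034 (mod 6048)
5034^2 ≡ 5034^2 = 25341156 ≡ 36 (mod 6048)
5034^4 ≡ 36^2 = 1296 (mod 6048)
5034^8 ≡ 1296^2 = 1679616 ≡ 4320 (mod 6048)
5034^16 ≡ 4320^2 = 18662400 ≡ 4320 (mod 6048)
5034^32 ≡ 4320^2 = 18662400 ≡ 4320 (mod 6048)
5034^64 ≡ 4320^2 = 18662400 ≡ 4320 (mod 6048)
5034^128 ≡ 4320^2 = 18662400 ≡ 4320 (mod 6048)
5034^256 ≡ 4320^2 = 18662400 ≡ 4320 (mod 6048)
5034^414 = 5034^256 * 5034^128 * 5034^16 * 5034^8 * 5034^4 * 5034^2 ≡ 4320 * 4320 * 4320 * 4320 * 1296 * 36 (mod 6048).
Accumulate the product:
4320 * 4320 = 18662400 ≡ 4320
4320 * 4320 = 18662400 ≡ 4320
4320 * 4320 = 18662400 ≡ 4320
4320 * 1296 = 5598720 ≡ 4320
4320 * 36 = 155520 ≡ 4320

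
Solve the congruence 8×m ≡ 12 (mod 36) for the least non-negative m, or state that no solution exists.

6

gcd(8, 36) = 4, and 4 | 12, so solutions exist.
Divide through by 4: 2×m = 3 (mod 9).
2⁻¹ ≡ 5 (mod 9).
m ≡ 5×3 ≡ 6 (mod 9).
The smallest non-negative solution is m = 6.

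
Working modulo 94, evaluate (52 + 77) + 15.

52 + 77 = 129 ≡ 35 (mod 94)
35 + 15 = 50

50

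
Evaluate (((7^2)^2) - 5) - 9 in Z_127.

101

(7)^2 ≡ 49 (mod 127)
(49)^2 ≡ 115 (mod 127)
115 - 5 = 110
110 - 9 = 101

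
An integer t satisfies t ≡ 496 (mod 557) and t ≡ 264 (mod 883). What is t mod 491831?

227195

557⁻¹ mod 883: 557·474 ≡ 1 (mod 883), so 557⁻¹ ≡ 474.
t = 496 + 557·((264 − 496)·474 mod 883) = 496 + 557·407 = 227195.
Check: 227195 mod 557 = 496, 227195 mod 883 = 264. ✓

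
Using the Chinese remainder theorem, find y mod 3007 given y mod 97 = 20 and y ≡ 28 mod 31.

97⁻¹ mod 31: 97·8 ≡ 1 (mod 31), so 97⁻¹ ≡ 8.
y = 20 + 97·((28 − 20)·8 mod 31) = 20 + 97·2 = 214.
Check: 214 mod 97 = 20, 214 mod 31 = 28. ✓

214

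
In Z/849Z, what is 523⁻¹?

Apply the Euclidean algorithm and back-substitute:
849 = 1×523 + 326
523 = 1×326 + 197
326 = 1×197 + 129
197 = 1×129 + 68
129 = 1×68 + 61
68 = 1×61 + 7
61 = 8×7 + 5
7 = 1×5 + 2
5 = 2×2 + 1
2 = 2×1 + 0
gcd(523, 849) = 1, so the inverse exists.
Back-substitute for 1:
1 = 1×5 − 2×2
  = −2×7 + 3×5
  = 3×61 − 26×7
  = −26×68 + 29×61
  = 29×129 − 55×68
  = −55×197 + 84×129
  = 84×326 − 139×197
  = −139×523 + 223×326
  = 223×849 − 362×523
So 523⁻¹ ≡ −362 ≡ 487 (mod 849).

487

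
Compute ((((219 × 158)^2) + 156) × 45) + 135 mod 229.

45

219 × 158 = 34602 ≡ 23 (mod 229)
(23)^2 ≡ 71 (mod 229)
71 + 156 = 227
227 × 45 = 10215 ≡ 139 (mod 229)
139 + 135 = 274 ≡ 45 (mod 229)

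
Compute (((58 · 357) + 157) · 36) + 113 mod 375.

56

58 · 357 = 20706 ≡ 81 (mod 375)
81 + 157 = 238
238 · 36 = 8568 ≡ 318 (mod 375)
318 + 113 = 431 ≡ 56 (mod 375)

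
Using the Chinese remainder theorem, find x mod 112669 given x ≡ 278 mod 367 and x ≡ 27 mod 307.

367⁻¹ mod 307: 367*87 ≡ 1 (mod 307), so 367⁻¹ ≡ 87.
x = 278 + 367*((27 − 278)*87 mod 307) = 278 + 367*267 = 98267.

98267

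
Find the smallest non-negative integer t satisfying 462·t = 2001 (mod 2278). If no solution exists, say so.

gcd(462, 2278) = 2, and 2 does not divide 2001.
So the congruence has no solution.

no solution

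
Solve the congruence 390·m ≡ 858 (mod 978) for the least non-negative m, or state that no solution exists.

gcd(390, 978) = 6, and 6 | 858, so solutions exist.
Divide through by 6: 65·m mod 163 = 143.
65⁻¹ ≡ 158 (mod 163).
m ≡ 158·143 ≡ 100 (mod 163).
The smallest non-negative solution is m = 100.

100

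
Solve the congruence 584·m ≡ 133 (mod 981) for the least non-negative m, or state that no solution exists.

gcd(584, 981) = 1, so a unique solution mod 981 exists.
584⁻¹ ≡ 341 (mod 981).
m ≡ 341·133 ≡ 227 (mod 981).

227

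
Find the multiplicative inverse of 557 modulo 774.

By the extended Euclidean algorithm:
774 = 1*557 + 217
557 = 2*217 + 123
217 = 1*123 + 94
123 = 1*94 + 29
94 = 3*29 + 7
29 = 4*7 + 1
7 = 7*1 + 0
gcd(557, 774) = 1, so the inverse exists.
Bézout: 1 = −77*774 + 107*557.
So 557⁻¹ ≡ 107 (mod 774).

107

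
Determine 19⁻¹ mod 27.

10

27 = 1·19 + 8
19 = 2·8 + 3
8 = 2·3 + 2
3 = 1·2 + 1
2 = 2·1 + 0
gcd(19, 27) = 1, so the inverse exists.
Bézout: 1 = −7·27 + 10·19.
So 19⁻¹ ≡ 10 (mod 27).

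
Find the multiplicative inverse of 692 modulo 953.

Apply the Euclidean algorithm and back-substitute:
953 = 1·692 + 261
692 = 2·261 + 170
261 = 1·170 + 91
170 = 1·91 + 79
91 = 1·79 + 12
79 = 6·12 + 7
12 = 1·7 + 5
7 = 1·5 + 2
5 = 2·2 + 1
2 = 2·1 + 0
gcd(692, 953) = 1, so the inverse exists.
Back-substitute for 1:
1 = 1·5 − 2·2
  = −2·7 + 3·5
  = 3·12 − 5·7
  = −5·79 + 33·12
  = 33·91 − 38·79
  = −38·170 + 71·91
  = 71·261 − 109·170
  = −109·692 + 289·261
  = 289·953 − 398·692
So 692⁻¹ ≡ −398 ≡ 555 (mod 953).

555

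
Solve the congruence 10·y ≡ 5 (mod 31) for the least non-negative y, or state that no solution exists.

gcd(10, 31) = 1, so a unique solution mod 31 exists.
10⁻¹ ≡ 28 (mod 31).
y ≡ 28·5 ≡ 16 (mod 31).

16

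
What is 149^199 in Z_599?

186

149^1 ≡ 149 (mod 599)
149^2 ≡ 149^2 = 22201 ≡ 38 (mod 599)
149^4 ≡ 38^2 = 1444 ≡ 246 (mod 599)
149^8 ≡ 246^2 = 60516 ≡ 17 (mod 599)
149^16 ≡ 17^2 = 289 (mod 599)
149^32 ≡ 289^2 = 83521 ≡ 260 (mod 599)
149^64 ≡ 260^2 = 67600 ≡ 512 (mod 599)
149^128 ≡ 512^2 = 262144 ≡ 381 (mod 599)
149^199 = 149^128 * 149^64 * 149^4 * 149^2 * 149^1 ≡ 381 * 512 * 246 * 38 * 149 (mod 599).
Accumulate the product:
381 * 512 = 195072 ≡ 397
397 * 246 = 97662 ≡ 25
25 * 38 = 950 ≡ 351
351 * 149 = 52299 ≡ 186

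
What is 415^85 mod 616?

527

415^1 ≡ 415 (mod 616)
415^2 ≡ 415^2 = 172225 ≡ 361 (mod 616)
415^4 ≡ 361^2 = 130321 ≡ 345 (mod 616)
415^8 ≡ 345^2 = 119025 ≡ 137 (mod 616)
415^16 ≡ 137^2 = 18769 ≡ 289 (mod 616)
415^32 ≡ 289^2 = 83521 ≡ 361 (mod 616)
415^64 ≡ 361^2 = 130321 ≡ 345 (mod 616)
415^85 = 415^64 · 415^16 · 415^4 · 415^1 ≡ 345 · 289 · 345 · 415 (mod 616).
Accumulate the product:
345 · 289 = 99705 ≡ 529
529 · 345 = 182505 ≡ 169
169 · 415 = 70135 ≡ 527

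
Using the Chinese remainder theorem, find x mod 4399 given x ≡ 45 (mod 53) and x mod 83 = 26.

1105

53⁻¹ mod 83: 53*47 ≡ 1 (mod 83), so 53⁻¹ ≡ 47.
x = 45 + 53*((26 − 45)*47 mod 83) = 45 + 53*20 = 1105.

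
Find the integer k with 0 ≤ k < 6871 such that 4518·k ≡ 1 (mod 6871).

5738

6871 = 1*4518 + 2353
4518 = 1*2353 + 2165
2353 = 1*2165 + 188
2165 = 11*188 + 97
188 = 1*97 + 91
97 = 1*91 + 6
91 = 15*6 + 1
6 = 6*1 + 0
gcd(4518, 6871) = 1, so the inverse exists.
Bézout: 1 = 745*6871 − 1133*4518.
So 4518⁻¹ ≡ −1133 ≡ 5738 (mod 6871).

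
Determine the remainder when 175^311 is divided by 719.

By square-and-multiply:
175^1 ≡ 175 (mod 719)
175^2 ≡ 175^2 = 30625 ≡ 427 (mod 719)
175^4 ≡ 427^2 = 182329 ≡ 422 (mod 719)
175^8 ≡ 422^2 = 178084 ≡ 491 (mod 719)
175^16 ≡ 491^2 = 241081 ≡ 216 (mod 719)
175^32 ≡ 216^2 = 46656 ≡ 640 (mod 719)
175^64 ≡ 640^2 = 409600 ≡ 489 (mod 719)
175^128 ≡ 489^2 = 239121 ≡ 413 (mod 719)
175^256 ≡ 413^2 = 170569 ≡ 166 (mod 719)
175^311 = 175^256 · 175^32 · 175^16 · 175^4 · 175^2 · 175^1 ≡ 166 · 640 · 216 · 422 · 427 · 175 (mod 719).
Accumulate the product:
166 · 640 = 106240 ≡ 547
547 · 216 = 118152 ≡ 236
236 · 422 = 99592 ≡ 370
370 · 427 = 157990 ≡ 529
529 · 175 = 92575 ≡ 543

543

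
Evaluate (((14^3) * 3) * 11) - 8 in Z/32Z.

16

(14)^3 ≡ 24 (mod 32)
24 * 3 = 72 ≡ 8 (mod 32)
8 * 11 = 88 ≡ 24 (mod 32)
24 - 8 = 16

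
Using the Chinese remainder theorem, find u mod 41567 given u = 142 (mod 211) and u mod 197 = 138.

211⁻¹ mod 197: 211*183 ≡ 1 (mod 197), so 211⁻¹ ≡ 183.
u = 142 + 211*((138 − 142)*183 mod 197) = 142 + 211*56 = 11958.
Check: 11958 mod 211 = 142, 11958 mod 197 = 138. ✓

11958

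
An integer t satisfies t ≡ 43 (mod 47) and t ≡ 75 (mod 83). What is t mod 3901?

47⁻¹ mod 83: 47*53 ≡ 1 (mod 83), so 47⁻¹ ≡ 53.
t = 43 + 47*((75 − 43)*53 mod 83) = 43 + 47*36 = 1735.
Check: 1735 mod 47 = 43, 1735 mod 83 = 75. ✓

1735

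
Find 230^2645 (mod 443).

246

By square-and-multiply:
2645 in binary is 101001010101, i.e. 2645 = 2048 + 512 + 64 + 16 + 4 + 1.
230^1 ≡ 230 (mod 443)
230^2 ≡ 230^2 = 52900 ≡ 183 (mod 443)
230^4 ≡ 183^2 = 33489 ≡ 264 (mod 443)
230^8 ≡ 264^2 = 69696 ≡ 145 (mod 443)
230^16 ≡ 145^2 = 21025 ≡ 204 (mod 443)
230^32 ≡ 204^2 = 41616 ≡ 417 (mod 443)
230^64 ≡ 417^2 = 173889 ≡ 233 (mod 443)
230^128 ≡ 233^2 = 54289 ≡ 243 (mod 443)
230^256 ≡ 243^2 = 59049 ≡ 130 (mod 443)
230^512 ≡ 130^2 = 16900 ≡ 66 (mod 443)
230^1024 ≡ 66^2 = 4356 ≡ 369 (mod 443)
230^2048 ≡ 369^2 = 136161 ≡ 160 (mod 443)
230^2645 = 230^2048 * 230^512 * 230^64 * 230^16 * 230^4 * 230^1 ≡ 160 * 66 * 233 * 204 * 264 * 230 (mod 443).
Accumulate the product:
160 * 66 = 10560 ≡ 371
371 * 233 = 86443 ≡ 58
58 * 204 = 11832 ≡ 314
314 * 264 = 82896 ≡ 55
55 * 230 = 12650 ≡ 246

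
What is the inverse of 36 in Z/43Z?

6

Run the extended Euclidean algorithm:
43 = 1×36 + 7
36 = 5×7 + 1
7 = 7×1 + 0
gcd(36, 43) = 1, so the inverse exists.
Back-substitute for 1:
1 = 1×36 − 5×7
  = −5×43 + 6×36
So 36⁻¹ ≡ 6 (mod 43).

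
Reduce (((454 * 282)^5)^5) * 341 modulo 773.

154

454 * 282 = 128028 ≡ 483 (mod 773)
(483)^5 ≡ 494 (mod 773)
(494)^5 ≡ 175 (mod 773)
175 * 341 = 59675 ≡ 154 (mod 773)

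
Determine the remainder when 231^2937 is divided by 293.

265

231^1 ≡ 231 (mod 293)
231^2 ≡ 231^2 = 53361 ≡ 35 (mod 293)
231^4 ≡ 35^2 = 1225 ≡ 53 (mod 293)
231^8 ≡ 53^2 = 2809 ≡ 172 (mod 293)
231^16 ≡ 172^2 = 29584 ≡ 284 (mod 293)
231^32 ≡ 284^2 = 80656 ≡ 81 (mod 293)
231^64 ≡ 81^2 = 6561 ≡ 115 (mod 293)
231^128 ≡ 115^2 = 13225 ≡ 40 (mod 293)
231^256 ≡ 40^2 = 1600 ≡ 135 (mod 293)
231^512 ≡ 135^2 = 18225 ≡ 59 (mod 293)
231^1024 ≡ 59^2 = 3481 ≡ 258 (mod 293)
231^2048 ≡ 258^2 = 66564 ≡ 53 (mod 293)
231^2937 = 231^2048 * 231^512 * 231^256 * 231^64 * 231^32 * 231^16 * 231^8 * 231^1 ≡ 53 * 59 * 135 * 115 * 81 * 284 * 172 * 231 (mod 293).
Accumulate the product:
53 * 59 = 3127 ≡ 197
197 * 135 = 26595 ≡ 225
225 * 115 = 25875 ≡ 91
91 * 81 = 7371 ≡ 46
46 * 284 = 13064 ≡ 172
172 * 172 = 29584 ≡ 284
284 * 231 = 65604 ≡ 265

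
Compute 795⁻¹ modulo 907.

Apply the Euclidean algorithm and back-substitute:
907 = 1·795 + 112
795 = 7·112 + 11
112 = 10·11 + 2
11 = 5·2 + 1
2 = 2·1 + 0
gcd(795, 907) = 1, so the inverse exists.
Bézout: 1 = −362·907 + 413·795.
So 795⁻¹ ≡ 413 (mod 907).

413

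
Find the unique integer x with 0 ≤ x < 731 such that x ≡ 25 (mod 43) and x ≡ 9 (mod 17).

43⁻¹ mod 17: 43·2 ≡ 1 (mod 17), so 43⁻¹ ≡ 2.
x = 25 + 43·((9 − 25)·2 mod 17) = 25 + 43·2 = 111.
Check: 111 mod 43 = 25, 111 mod 17 = 9. ✓

111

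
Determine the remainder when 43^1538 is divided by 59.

Using repeated squaring:
1538 in binary is 11000000010, i.e. 1538 = 1024 + 512 + 2.
43^1 ≡ 43 (mod 59)
43^2 ≡ 43^2 = 1849 ≡ 20 (mod 59)
43^4 ≡ 20^2 = 400 ≡ 46 (mod 59)
43^8 ≡ 46^2 = 2116 ≡ 51 (mod 59)
43^16 ≡ 51^2 = 2601 ≡ 5 (mod 59)
43^32 ≡ 5^2 = 25 (mod 59)
43^64 ≡ 25^2 = 625 ≡ 35 (mod 59)
43^128 ≡ 35^2 = 1225 ≡ 45 (mod 59)
43^256 ≡ 45^2 = 2025 ≡ 19 (mod 59)
43^512 ≡ 19^2 = 361 ≡ 7 (mod 59)
43^1024 ≡ 7^2 = 49 (mod 59)
43^1538 = 43^1024 · 43^512 · 43^2 ≡ 49 · 7 · 20 (mod 59).
Accumulate the product:
49 · 7 = 343 ≡ 48
48 · 20 = 960 ≡ 16

16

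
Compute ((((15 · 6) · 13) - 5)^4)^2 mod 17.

1

15 · 6 = 90 ≡ 5 (mod 17)
5 · 13 = 65 ≡ 14 (mod 17)
14 - 5 = 9
(9)^4 ≡ 16 (mod 17)
(16)^2 ≡ 1 (mod 17)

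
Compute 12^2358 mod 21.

2358 in binary is 100100110110, i.e. 2358 = 2048 + 256 + 32 + 16 + 4 + 2.
12^1 ≡ 12 (mod 21)
12^2 ≡ 12^2 = 144 ≡ 18 (mod 21)
12^4 ≡ 18^2 = 324 ≡ 9 (mod 21)
12^8 ≡ 9^2 = 81 ≡ 18 (mod 21)
12^16 ≡ 18^2 = 324 ≡ 9 (mod 21)
12^32 ≡ 9^2 = 81 ≡ 18 (mod 21)
12^64 ≡ 18^2 = 324 ≡ 9 (mod 21)
12^128 ≡ 9^2 = 81 ≡ 18 (mod 21)
12^256 ≡ 18^2 = 324 ≡ 9 (mod 21)
12^512 ≡ 9^2 = 81 ≡ 18 (mod 21)
12^1024 ≡ 18^2 = 324 ≡ 9 (mod 21)
12^2048 ≡ 9^2 = 81 ≡ 18 (mod 21)
12^2358 = 12^2048 × 12^256 × 12^32 × 12^16 × 12^4 × 12^2 ≡ 18 × 9 × 18 × 9 × 9 × 18 (mod 21).
Accumulate the product:
18 × 9 = 162 ≡ 15
15 × 18 = 270 ≡ 18
18 × 9 = 162 ≡ 15
15 × 9 = 135 ≡ 9
9 × 18 = 162 ≡ 15

15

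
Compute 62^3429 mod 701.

62^1 ≡ 62 (mod 701)
62^2 ≡ 62^2 = 3844 ≡ 339 (mod 701)
62^4 ≡ 339^2 = 114921 ≡ 658 (mod 701)
62^8 ≡ 658^2 = 432964 ≡ 447 (mod 701)
62^16 ≡ 447^2 = 199809 ≡ 24 (mod 701)
62^32 ≡ 24^2 = 576 (mod 701)
62^64 ≡ 576^2 = 331776 ≡ 203 (mod 701)
62^128 ≡ 203^2 = 41209 ≡ 551 (mod 701)
62^256 ≡ 551^2 = 303601 ≡ 68 (mod 701)
62^512 ≡ 68^2 = 4624 ≡ 418 (mod 701)
62^1024 ≡ 418^2 = 174724 ≡ 175 (mod 701)
62^2048 ≡ 175^2 = 30625 ≡ 482 (mod 701)
62^3429 = 62^2048 · 62^1024 · 62^256 · 62^64 · 62^32 · 62^4 · 62^1 ≡ 482 · 175 · 68 · 203 · 576 · 658 · 62 (mod 701).
Accumulate the product:
482 · 175 = 84350 ≡ 230
230 · 68 = 15640 ≡ 218
218 · 203 = 44254 ≡ 91
91 · 576 = 52416 ≡ 542
542 · 658 = 356636 ≡ 528
528 · 62 = 32736 ≡ 490

490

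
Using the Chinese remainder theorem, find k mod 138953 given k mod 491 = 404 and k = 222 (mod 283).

86820

491⁻¹ mod 283: 491×83 ≡ 1 (mod 283), so 491⁻¹ ≡ 83.
k = 404 + 491×((222 − 404)×83 mod 283) = 404 + 491×176 = 86820.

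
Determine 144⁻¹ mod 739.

739 = 5×144 + 19
144 = 7×19 + 11
19 = 1×11 + 8
11 = 1×8 + 3
8 = 2×3 + 2
3 = 1×2 + 1
2 = 2×1 + 0
gcd(144, 739) = 1, so the inverse exists.
Back-substitute for 1:
1 = 1×3 − 1×2
  = −1×8 + 3×3
  = 3×11 − 4×8
  = −4×19 + 7×11
  = 7×144 − 53×19
  = −53×739 + 272×144
So 144⁻¹ ≡ 272 (mod 739).

272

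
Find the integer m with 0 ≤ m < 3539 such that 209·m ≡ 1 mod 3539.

254

By the extended Euclidean algorithm:
3539 = 16×209 + 195
209 = 1×195 + 14
195 = 13×14 + 13
14 = 1×13 + 1
13 = 13×1 + 0
gcd(209, 3539) = 1, so the inverse exists.
Back-substitute for 1:
1 = 1×14 − 1×13
  = −1×195 + 14×14
  = 14×209 − 15×195
  = −15×3539 + 254×209
So 209⁻¹ ≡ 254 (mod 3539).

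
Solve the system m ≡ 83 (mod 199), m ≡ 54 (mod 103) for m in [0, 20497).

12620

199⁻¹ mod 103: 199×44 ≡ 1 (mod 103), so 199⁻¹ ≡ 44.
m = 83 + 199×((54 − 83)×44 mod 103) = 83 + 199×63 = 12620.
Check: 12620 mod 199 = 83, 12620 mod 103 = 54. ✓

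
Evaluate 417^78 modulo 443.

78 in binary is 1001110, i.e. 78 = 64 + 8 + 4 + 2.
417^1 ≡ 417 (mod 443)
417^2 ≡ 417^2 = 173889 ≡ 233 (mod 443)
417^4 ≡ 233^2 = 54289 ≡ 243 (mod 443)
417^8 ≡ 243^2 = 59049 ≡ 130 (mod 443)
417^16 ≡ 130^2 = 16900 ≡ 66 (mod 443)
417^32 ≡ 66^2 = 4356 ≡ 369 (mod 443)
417^64 ≡ 369^2 = 136161 ≡ 160 (mod 443)
417^78 = 417^64 · 417^8 · 417^4 · 417^2 ≡ 160 · 130 · 243 · 233 (mod 443).
Accumulate the product:
160 · 130 = 20800 ≡ 422
422 · 243 = 102546 ≡ 213
213 · 233 = 49629 ≡ 13

13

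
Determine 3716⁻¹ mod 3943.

3943 = 1*3716 + 227
3716 = 16*227 + 84
227 = 2*84 + 59
84 = 1*59 + 25
59 = 2*25 + 9
25 = 2*9 + 7
9 = 1*7 + 2
7 = 3*2 + 1
2 = 2*1 + 0
gcd(3716, 3943) = 1, so the inverse exists.
Bézout: 1 = −1637*3943 + 1737*3716.
So 3716⁻¹ ≡ 1737 (mod 3943).

1737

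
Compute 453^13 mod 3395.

Compute successive squares:
13 in binary is 1101, i.e. 13 = 8 + 4 + 1.
453^1 ≡ 453 (mod 3395)
453^2 ≡ 453^2 = 205209 ≡ 1509 (mod 3395)
453^4 ≡ 1509^2 = 2277081 ≡ 2431 (mod 3395)
453^8 ≡ 2431^2 = 5909761 ≡ 2461 (mod 3395)
453^13 = 453^8 * 453^4 * 453^1 ≡ 2461 * 2431 * 453 (mod 3395).
Accumulate the product:
2461 * 2431 = 5982691 ≡ 701
701 * 453 = 317553 ≡ 1818

1818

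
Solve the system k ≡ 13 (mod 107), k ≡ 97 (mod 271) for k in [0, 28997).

107⁻¹ mod 271: 107·38 ≡ 1 (mod 271), so 107⁻¹ ≡ 38.
k = 13 + 107·((97 − 13)·38 mod 271) = 13 + 107·211 = 22590.

22590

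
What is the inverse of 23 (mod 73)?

54

Run the extended Euclidean algorithm:
73 = 3·23 + 4
23 = 5·4 + 3
4 = 1·3 + 1
3 = 3·1 + 0
gcd(23, 73) = 1, so the inverse exists.
Bézout: 1 = 6·73 − 19·23.
So 23⁻¹ ≡ −19 ≡ 54 (mod 73).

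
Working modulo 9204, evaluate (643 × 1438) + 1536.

5770

643 × 1438 = 924634 ≡ 4234 (mod 9204)
4234 + 1536 = 5770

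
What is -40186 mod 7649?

-40186 = -6*7649 + 5708, so -40186 ≡ 5708 (mod 7649).

5708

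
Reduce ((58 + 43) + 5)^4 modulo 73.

36

58 + 43 = 101 ≡ 28 (mod 73)
28 + 5 = 33
(33)^4 ≡ 36 (mod 73)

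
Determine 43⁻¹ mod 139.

139 = 3×43 + 10
43 = 4×10 + 3
10 = 3×3 + 1
3 = 3×1 + 0
gcd(43, 139) = 1, so the inverse exists.
Back-substitute for 1:
1 = 1×10 − 3×3
  = −3×43 + 13×10
  = 13×139 − 42×43
So 43⁻¹ ≡ −42 ≡ 97 (mod 139).

97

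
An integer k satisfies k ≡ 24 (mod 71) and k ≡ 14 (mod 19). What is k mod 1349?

166

71⁻¹ mod 19: 71×15 ≡ 1 (mod 19), so 71⁻¹ ≡ 15.
k = 24 + 71×((14 − 24)×15 mod 19) = 24 + 71×2 = 166.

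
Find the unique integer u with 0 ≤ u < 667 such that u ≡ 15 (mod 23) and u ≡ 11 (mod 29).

23⁻¹ mod 29: 23·24 ≡ 1 (mod 29), so 23⁻¹ ≡ 24.
u = 15 + 23·((11 − 15)·24 mod 29) = 15 + 23·20 = 475.

475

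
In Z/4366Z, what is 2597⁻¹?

2125

By the extended Euclidean algorithm:
4366 = 1*2597 + 1769
2597 = 1*1769 + 828
1769 = 2*828 + 113
828 = 7*113 + 37
113 = 3*37 + 2
37 = 18*2 + 1
2 = 2*1 + 0
gcd(2597, 4366) = 1, so the inverse exists.
Bézout: 1 = −1264*4366 + 2125*2597.
So 2597⁻¹ ≡ 2125 (mod 4366).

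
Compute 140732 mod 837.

116

140732 = 168·837 + 116, so 140732 ≡ 116 (mod 837).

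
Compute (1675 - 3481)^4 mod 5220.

1675 - 3481 = -1806 ≡ 3414 (mod 5220)
(3414)^4 ≡ 36 (mod 5220)

36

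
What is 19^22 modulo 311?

45

Using repeated squaring:
19^1 ≡ 19 (mod 311)
19^2 ≡ 19^2 = 361 ≡ 50 (mod 311)
19^4 ≡ 50^2 = 2500 ≡ 12 (mod 311)
19^8 ≡ 12^2 = 144 (mod 311)
19^16 ≡ 144^2 = 20736 ≡ 210 (mod 311)
19^22 = 19^16 · 19^4 · 19^2 ≡ 210 · 12 · 50 (mod 311).
Accumulate the product:
210 · 12 = 2520 ≡ 32
32 · 50 = 1600 ≡ 45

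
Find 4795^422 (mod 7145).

422 in binary is 110100110, i.e. 422 = 256 + 128 + 32 + 4 + 2.
4795^1 ≡ 4795 (mod 7145)
4795^2 ≡ 4795^2 = 22992025 ≡ 6560 (mod 7145)
4795^4 ≡ 6560^2 = 43033600 ≡ 6410 (mod 7145)
4795^8 ≡ 6410^2 = 41088100 ≡ 4350 (mod 7145)
4795^16 ≡ 4350^2 = 18922500 ≡ 2540 (mod 7145)
4795^32 ≡ 2540^2 = 6451600 ≡ 6810 (mod 7145)
4795^64 ≡ 6810^2 = 46376100 ≡ 5050 (mod 7145)
4795^128 ≡ 5050^2 = 25502500 ≡ 1995 (mod 7145)
4795^256 ≡ 1995^2 = 3980025 ≡ 260 (mod 7145)
4795^422 = 4795^256 * 4795^128 * 4795^32 * 4795^4 * 4795^2 ≡ 260 * 1995 * 6810 * 6410 * 6560 (mod 7145).
Accumulate the product:
260 * 1995 = 518700 ≡ 4260
4260 * 6810 = 29010600 ≡ 1900
1900 * 6410 = 12179000 ≡ 3920
3920 * 6560 = 25715200 ≡ 345

345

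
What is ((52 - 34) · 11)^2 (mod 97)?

52 - 34 = 18
18 · 11 = 198 ≡ 4 (mod 97)
(4)^2 ≡ 16 (mod 97)

16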